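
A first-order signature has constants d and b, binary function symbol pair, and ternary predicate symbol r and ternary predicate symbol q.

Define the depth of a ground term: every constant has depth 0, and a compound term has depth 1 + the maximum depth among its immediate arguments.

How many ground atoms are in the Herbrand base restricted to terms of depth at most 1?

First count ground terms of depth ≤ 1.
Let N_k = |{terms of depth ≤ k}|. Then N_0 = 2 and N_k = 2 + N_{k-1}^2 for k ≥ 1 (one summand per function symbol, arity giving the exponent).
N_0 = 2
N_1 = 2 + 2^2 = 6
So |H| = 6.
Ground atoms are formed by filling each argument slot of a predicate with a term from H, so an r-ary predicate gives |H|^r atoms:
  r: 6^3 = 216;  q: 6^3 = 216
Total ground atoms: 216 + 216 = 432.

432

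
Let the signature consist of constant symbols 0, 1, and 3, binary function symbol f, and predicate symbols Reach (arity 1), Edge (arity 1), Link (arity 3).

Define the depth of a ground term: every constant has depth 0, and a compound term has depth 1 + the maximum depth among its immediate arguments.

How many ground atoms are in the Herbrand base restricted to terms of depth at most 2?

3176817

First count ground terms of depth ≤ 2.
Let N_k = |{terms of depth ≤ k}|. Then N_0 = 3 and N_k = 3 + N_{k-1}^2 for k ≥ 1 (one summand per function symbol, arity giving the exponent).
N_0 = 3
N_1 = 3 + 3^2 = 12
N_2 = 3 + 12^2 = 147
So |H| = 147.
Ground atoms are formed by filling each argument slot of a predicate with a term from H, so an r-ary predicate gives |H|^r atoms:
  Reach: 147;  Edge: 147;  Link: 147^3 = 3176523
Total ground atoms: 147 + 147 + 3176523 = 3176817.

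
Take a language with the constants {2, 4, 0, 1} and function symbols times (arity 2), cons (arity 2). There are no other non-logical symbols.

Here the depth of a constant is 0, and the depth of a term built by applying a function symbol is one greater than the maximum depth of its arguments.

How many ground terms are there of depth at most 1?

36

If N_k denotes the number of depth-≤k ground terms, the 4 constants give N_0 = 4, and each function symbol of arity r contributes N_{k-1}^r new terms at level k: N_k = 4 + N_{k-1}^2 + N_{k-1}^2.
N_0 = 4
N_1 = 4 + 4^2 + 4^2 = 36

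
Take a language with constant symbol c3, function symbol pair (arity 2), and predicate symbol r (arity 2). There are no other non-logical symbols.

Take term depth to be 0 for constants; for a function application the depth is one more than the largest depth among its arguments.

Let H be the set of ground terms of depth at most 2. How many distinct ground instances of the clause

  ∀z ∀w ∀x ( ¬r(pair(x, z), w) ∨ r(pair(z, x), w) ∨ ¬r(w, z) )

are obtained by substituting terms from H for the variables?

125

Ground terms of depth ≤ 2:
  Let N_k count ground terms of depth at most k. Each non-constant term of depth ≤ k is some function symbol applied to depth-≤(k−1) arguments, giving N_k = 1 + N_{k-1}^2.
  N_0 = 1
  N_1 = 1 + 1^2 = 2
  N_2 = 1 + 2^2 = 5
So there are 5 ground terms available for substitution.
Each of z, w, x ranges independently over the available ground terms, and distinct assignments produce distinct instances.
Number of ground instances = 5^3 = 125.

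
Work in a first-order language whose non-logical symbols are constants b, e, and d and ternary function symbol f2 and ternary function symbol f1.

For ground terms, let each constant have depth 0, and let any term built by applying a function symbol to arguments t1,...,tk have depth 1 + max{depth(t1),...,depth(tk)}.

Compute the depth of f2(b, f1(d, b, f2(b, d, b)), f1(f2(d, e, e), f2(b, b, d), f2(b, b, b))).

depth(f2(b, d, b)) = 1 + max(0, 0, 0) = 1
depth(f1(d, b, f2(b, d, b))) = 1 + max(0, 0, 1) = 2
depth(f2(d, e, e)) = 1 + max(0, 0, 0) = 1
depth(f2(b, b, d)) = 1 + max(0, 0, 0) = 1
depth(f2(b, b, b)) = 1 + max(0, 0, 0) = 1
depth(f1(f2(d, e, e), f2(b, b, d), f2(b, b, b))) = 1 + max(1, 1, 1) = 2
depth(f2(b, f1(d, b, f2(b, d, b)), f1(f2(d, e, e), f2(b, b, d), f2(b, b, b)))) = 1 + max(0, 2, 2) = 3

3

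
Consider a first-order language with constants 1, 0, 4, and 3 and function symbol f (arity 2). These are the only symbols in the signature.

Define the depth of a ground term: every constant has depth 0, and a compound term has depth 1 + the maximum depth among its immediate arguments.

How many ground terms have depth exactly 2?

Write N_k for the number of ground terms of depth ≤ k. A term of depth ≤ k is either a constant or a function symbol applied to arguments of depth ≤ k−1, so N_k = 4 + N_{k-1}^2.
N_0 = 4
N_1 = 4 + 4^2 = 20
N_2 = 4 + 20^2 = 404
Terms of depth exactly 2: N_2 − N_1 = 404 − 20 = 384.

384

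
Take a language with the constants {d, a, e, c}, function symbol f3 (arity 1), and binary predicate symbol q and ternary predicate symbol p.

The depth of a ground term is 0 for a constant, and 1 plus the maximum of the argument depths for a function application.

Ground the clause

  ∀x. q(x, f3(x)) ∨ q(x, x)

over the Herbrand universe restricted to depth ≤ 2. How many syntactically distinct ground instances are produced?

Ground terms of depth ≤ 2:
  Let N_k count ground terms of depth at most k. Each non-constant term of depth ≤ k is some function symbol applied to depth-≤(k−1) arguments, giving N_k = 4 + N_{k-1}.
  N_0 = 4
  N_1 = 4 + 4 = 8
  N_2 = 4 + 8 = 12
So there are 12 ground terms available for substitution.
There is 1 variable to instantiate (x),  occurring in at least one literal, so different choices give different ground instances.
Number of ground instances = 12.

12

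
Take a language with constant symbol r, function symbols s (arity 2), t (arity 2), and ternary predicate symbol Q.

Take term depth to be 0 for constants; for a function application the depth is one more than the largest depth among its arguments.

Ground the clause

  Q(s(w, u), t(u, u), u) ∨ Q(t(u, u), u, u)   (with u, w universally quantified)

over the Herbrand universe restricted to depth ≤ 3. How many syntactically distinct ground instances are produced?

Ground terms of depth ≤ 3:
  Write N_k for the number of ground terms of depth ≤ k. A term of depth ≤ k is either a constant or a function symbol applied to arguments of depth ≤ k−1, so N_k = 1 + N_{k-1}^2 + N_{k-1}^2.
  N_0 = 1
  N_1 = 1 + 1^2 + 1^2 = 3
  N_2 = 1 + 3^2 + 3^2 = 19
  N_3 = 1 + 19^2 + 19^2 = 723
So there are 723 ground terms available for substitution.
Each of u, w ranges independently over the available ground terms, and distinct assignments produce distinct instances.
Number of ground instances = 723^2 = 522729.

522729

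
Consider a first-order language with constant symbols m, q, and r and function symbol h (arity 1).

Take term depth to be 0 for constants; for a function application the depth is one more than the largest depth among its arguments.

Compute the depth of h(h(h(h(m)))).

4

depth(h(m)) = 1 + depth(m) = 1 + 0 = 1
depth(h(h(m))) = 1 + depth(h(m)) = 1 + 1 = 2
depth(h(h(h(m)))) = 1 + depth(h(h(m))) = 1 + 2 = 3
depth(h(h(h(h(m))))) = 1 + depth(h(h(h(m)))) = 1 + 3 = 4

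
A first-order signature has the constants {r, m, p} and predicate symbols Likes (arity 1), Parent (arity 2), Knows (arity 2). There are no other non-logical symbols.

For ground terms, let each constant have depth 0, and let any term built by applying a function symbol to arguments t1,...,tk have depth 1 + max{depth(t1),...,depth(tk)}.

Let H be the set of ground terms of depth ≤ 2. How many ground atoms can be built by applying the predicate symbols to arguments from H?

First count ground terms of depth ≤ 2.
With no function symbols every ground term is a constant, so there are exactly 3 ground terms at every depth bound.
N_0 = 3
N_1 = 3
N_2 = 3
Explicitly: r, m, p.
So |H| = 3.
A ground atom is a predicate applied to a tuple of terms from H, so the count is the sum over predicates of |H|^arity:
  Likes: 3;  Parent: 3^2 = 9;  Knows: 3^2 = 9
Total ground atoms: 3 + 9 + 9 = 21.

21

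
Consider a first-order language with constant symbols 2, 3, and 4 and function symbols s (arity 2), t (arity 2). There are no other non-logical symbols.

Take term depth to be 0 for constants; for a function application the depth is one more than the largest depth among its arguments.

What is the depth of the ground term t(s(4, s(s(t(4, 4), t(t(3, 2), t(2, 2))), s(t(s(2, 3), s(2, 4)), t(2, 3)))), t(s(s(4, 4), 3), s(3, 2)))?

6

depth(t(4, 4)) = 1 + max(0, 0) = 1
depth(t(3, 2)) = 1 + max(0, 0) = 1
depth(t(2, 2)) = 1 + max(0, 0) = 1
depth(t(t(3, 2), t(2, 2))) = 1 + max(1, 1) = 2
depth(s(t(4, 4), t(t(3, 2), t(2, 2)))) = 1 + max(1, 2) = 3
depth(s(2, 3)) = 1 + max(0, 0) = 1
depth(s(2, 4)) = 1 + max(0, 0) = 1
depth(t(s(2, 3), s(2, 4))) = 1 + max(1, 1) = 2
depth(t(2, 3)) = 1 + max(0, 0) = 1
depth(s(t(s(2, 3), s(2, 4)), t(2, 3))) = 1 + max(2, 1) = 3
depth(s(s(t(4, 4), t(t(3, 2), t(2, 2))), s(t(s(2, 3), s(2, 4)), t(2, 3)))) = 1 + max(3, 3) = 4
depth(s(4, s(s(t(4, 4), t(t(3, 2), t(2, 2))), s(t(s(2, 3), s(2, 4)), t(2, 3))))) = 1 + max(0, 4) = 5
depth(s(4, 4)) = 1 + max(0, 0) = 1
depth(s(s(4, 4), 3)) = 1 + max(1, 0) = 2
depth(s(3, 2)) = 1 + max(0, 0) = 1
depth(t(s(s(4, 4), 3), s(3, 2))) = 1 + max(2, 1) = 3
depth(t(s(4, s(s(t(4, 4), t(t(3, 2), t(2, 2))), s(t(s(2, 3), s(2, 4)), t(2, 3)))), t(s(s(4, 4), 3), s(3, 2)))) = 1 + max(5, 3) = 6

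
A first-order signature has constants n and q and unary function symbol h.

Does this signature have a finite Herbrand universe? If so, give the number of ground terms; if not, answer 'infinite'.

infinite

The signature has at least one function symbol (h, arity 1) and at least one constant (n).
Iterating h gives infinitely many distinct ground terms: n, h(n), h(h(n)), ...
So the Herbrand universe is infinite.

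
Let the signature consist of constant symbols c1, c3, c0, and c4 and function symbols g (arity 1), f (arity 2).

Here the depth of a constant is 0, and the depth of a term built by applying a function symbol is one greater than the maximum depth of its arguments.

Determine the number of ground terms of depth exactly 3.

364820

If N_k denotes the number of depth-≤k ground terms, the 4 constants give N_0 = 4, and each function symbol of arity r contributes N_{k-1}^r new terms at level k: N_k = 4 + N_{k-1} + N_{k-1}^2.
N_0 = 4
N_1 = 4 + 4 + 4^2 = 24
N_2 = 4 + 24 + 24^2 = 604
N_3 = 4 + 604 + 604^2 = 365424
Terms of depth exactly 3: N_3 − N_2 = 365424 − 604 = 364820.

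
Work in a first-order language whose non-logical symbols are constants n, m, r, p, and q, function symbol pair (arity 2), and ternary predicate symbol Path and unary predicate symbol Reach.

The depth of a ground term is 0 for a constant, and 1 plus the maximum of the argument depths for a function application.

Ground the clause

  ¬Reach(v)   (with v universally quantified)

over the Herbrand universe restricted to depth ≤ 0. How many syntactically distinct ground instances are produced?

5

Ground terms of depth ≤ 0:
  Let N_k count ground terms of depth at most k. Each non-constant term of depth ≤ k is some function symbol applied to depth-≤(k−1) arguments, giving N_k = 5 + N_{k-1}^2.
  N_0 = 5
  Explicitly: n, m, r, p, q.
So there are 5 ground terms available for substitution.
The variable v ranges independently over the available ground terms, and distinct assignments produce distinct instances.
Number of ground instances = 5.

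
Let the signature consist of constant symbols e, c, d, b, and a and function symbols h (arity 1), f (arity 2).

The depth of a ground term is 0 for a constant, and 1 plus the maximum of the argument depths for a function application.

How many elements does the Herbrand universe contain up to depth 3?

Let N_k = |{terms of depth ≤ k}|. Then N_0 = 5 and N_k = 5 + N_{k-1} + N_{k-1}^2 for k ≥ 1 (one summand per function symbol, arity giving the exponent).
N_0 = 5
N_1 = 5 + 5 + 5^2 = 35
N_2 = 5 + 35 + 35^2 = 1265
N_3 = 5 + 1265 + 1265^2 = 1601495

1601495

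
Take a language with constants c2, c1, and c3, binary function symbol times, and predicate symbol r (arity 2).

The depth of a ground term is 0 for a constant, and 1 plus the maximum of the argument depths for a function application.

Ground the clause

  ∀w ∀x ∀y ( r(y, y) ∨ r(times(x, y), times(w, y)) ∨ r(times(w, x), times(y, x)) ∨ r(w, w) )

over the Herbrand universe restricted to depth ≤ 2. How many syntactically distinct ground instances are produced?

3176523

Ground terms of depth ≤ 2:
  Write N_k for the number of ground terms of depth ≤ k. A term of depth ≤ k is either a constant or a function symbol applied to arguments of depth ≤ k−1, so N_k = 3 + N_{k-1}^2.
  N_0 = 3
  N_1 = 3 + 3^2 = 12
  N_2 = 3 + 12^2 = 147
So there are 147 ground terms available for substitution.
There are 3 variables to instantiate (w, x, y), each occurring in at least one literal, so different choices give different ground instances.
Number of ground instances = 147^3 = 3176523.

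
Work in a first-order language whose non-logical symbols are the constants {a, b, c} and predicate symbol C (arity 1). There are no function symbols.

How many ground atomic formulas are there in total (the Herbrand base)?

3

With no function symbols, the Herbrand universe is just the 3 constants.
Ground atoms per predicate: C: 3.
Herbrand base size = 3 = 3.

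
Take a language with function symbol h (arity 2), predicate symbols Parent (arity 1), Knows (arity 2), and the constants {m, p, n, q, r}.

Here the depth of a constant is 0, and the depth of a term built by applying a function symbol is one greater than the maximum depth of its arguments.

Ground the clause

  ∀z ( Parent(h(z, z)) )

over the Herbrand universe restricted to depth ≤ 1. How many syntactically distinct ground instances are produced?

30

Ground terms of depth ≤ 1:
  Write N_k for the number of ground terms of depth ≤ k. A term of depth ≤ k is either a constant or a function symbol applied to arguments of depth ≤ k−1, so N_k = 5 + N_{k-1}^2.
  N_0 = 5
  N_1 = 5 + 5^2 = 30
So there are 30 ground terms available for substitution.
The clause has 1 distinct variable (z), which appears in the body. In the free term algebra distinct substitutions yield syntactically distinct ground instances.
Number of ground instances = 30.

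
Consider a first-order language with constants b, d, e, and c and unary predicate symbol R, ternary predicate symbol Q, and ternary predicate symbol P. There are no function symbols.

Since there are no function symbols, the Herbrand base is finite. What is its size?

With no function symbols, the Herbrand universe is just the 4 constants.
Ground atoms per predicate: R: 4, Q: 4^3 = 64, P: 4^3 = 64.
Herbrand base size = 4 + 64 + 64 = 132.

132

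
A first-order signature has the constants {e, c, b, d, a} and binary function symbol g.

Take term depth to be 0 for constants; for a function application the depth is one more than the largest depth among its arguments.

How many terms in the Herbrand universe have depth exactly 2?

875

Let N_k count ground terms of depth at most k. Each non-constant term of depth ≤ k is some function symbol applied to depth-≤(k−1) arguments, giving N_k = 5 + N_{k-1}^2.
N_0 = 5
N_1 = 5 + 5^2 = 30
N_2 = 5 + 30^2 = 905
Terms of depth exactly 2: N_2 − N_1 = 905 − 30 = 875.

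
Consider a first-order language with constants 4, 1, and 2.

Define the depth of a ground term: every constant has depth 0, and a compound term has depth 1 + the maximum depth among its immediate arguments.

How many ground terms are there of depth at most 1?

3

With no function symbols every ground term is a constant, so there are exactly 3 ground terms at every depth bound.
N_0 = 3
N_1 = 3
Explicitly: 4, 1, 2.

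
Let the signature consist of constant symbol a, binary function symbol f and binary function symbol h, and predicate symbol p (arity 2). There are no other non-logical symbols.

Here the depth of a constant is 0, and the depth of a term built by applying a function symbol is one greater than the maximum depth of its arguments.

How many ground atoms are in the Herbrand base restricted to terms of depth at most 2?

361

First count ground terms of depth ≤ 2.
Count level by level. With function symbols f/2, h/2, the terms of depth ≤ k are the 1 constant together with each function applied to depth-≤(k−1) tuples, so N_k = 1 + N_{k-1}^2 + N_{k-1}^2.
N_0 = 1
N_1 = 1 + 1^2 + 1^2 = 3
N_2 = 1 + 3^2 + 3^2 = 19
So |H| = 19.
Each predicate of arity r yields |H|^r ground atoms (one per choice of an r-tuple from H):
  p: 19^2 = 361
Total ground atoms: 361.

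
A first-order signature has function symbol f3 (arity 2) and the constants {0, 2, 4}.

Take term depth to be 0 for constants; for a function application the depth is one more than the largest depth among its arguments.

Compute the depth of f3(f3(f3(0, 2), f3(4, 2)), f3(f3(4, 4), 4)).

depth(f3(0, 2)) = 1 + max(0, 0) = 1
depth(f3(4, 2)) = 1 + max(0, 0) = 1
depth(f3(f3(0, 2), f3(4, 2))) = 1 + max(1, 1) = 2
depth(f3(4, 4)) = 1 + max(0, 0) = 1
depth(f3(f3(4, 4), 4)) = 1 + max(1, 0) = 2
depth(f3(f3(f3(0, 2), f3(4, 2)), f3(f3(4, 4), 4))) = 1 + max(2, 2) = 3

3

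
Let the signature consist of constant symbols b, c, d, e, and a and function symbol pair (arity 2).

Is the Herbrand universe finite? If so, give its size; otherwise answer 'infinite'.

infinite

The signature has at least one function symbol (pair, arity 2) and at least one constant (b).
Iterating pair gives infinitely many distinct ground terms: b, pair(b, b), pair(pair(b, b), pair(b, b)), ...
So the Herbrand universe is infinite.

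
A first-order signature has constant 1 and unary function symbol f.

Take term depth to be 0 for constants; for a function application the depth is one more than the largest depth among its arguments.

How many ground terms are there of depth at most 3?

Let N_k = |{terms of depth ≤ k}|. Then N_0 = 1 and N_k = 1 + N_{k-1} for k ≥ 1 (one summand per function symbol, arity giving the exponent).
N_0 = 1
N_1 = 1 + 1 = 2
N_2 = 1 + 2 = 3
N_3 = 1 + 3 = 4

4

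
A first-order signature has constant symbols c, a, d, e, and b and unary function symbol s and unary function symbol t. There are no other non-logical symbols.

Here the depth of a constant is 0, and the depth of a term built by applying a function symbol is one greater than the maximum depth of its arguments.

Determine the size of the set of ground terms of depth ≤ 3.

If N_k denotes the number of depth-≤k ground terms, the 5 constants give N_0 = 5, and each function symbol of arity r contributes N_{k-1}^r new terms at level k: N_k = 5 + N_{k-1} + N_{k-1}.
N_0 = 5
N_1 = 5 + 5 + 5 = 15
N_2 = 5 + 15 + 15 = 35
N_3 = 5 + 35 + 35 = 75

75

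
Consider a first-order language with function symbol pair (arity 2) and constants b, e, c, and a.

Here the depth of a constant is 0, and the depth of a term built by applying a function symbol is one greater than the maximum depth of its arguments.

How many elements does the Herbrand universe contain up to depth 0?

4

Count level by level. With function symbols pair/2, the terms of depth ≤ k are the 4 constants together with each function applied to depth-≤(k−1) tuples, so N_k = 4 + N_{k-1}^2.
N_0 = 4
Explicitly: b, e, c, a.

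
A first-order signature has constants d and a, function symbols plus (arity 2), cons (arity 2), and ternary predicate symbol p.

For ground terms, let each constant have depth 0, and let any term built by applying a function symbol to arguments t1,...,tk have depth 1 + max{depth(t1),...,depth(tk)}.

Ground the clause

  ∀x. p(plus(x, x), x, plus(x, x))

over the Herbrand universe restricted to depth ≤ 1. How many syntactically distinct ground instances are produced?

Ground terms of depth ≤ 1:
  Write N_k for the number of ground terms of depth ≤ k. A term of depth ≤ k is either a constant or a function symbol applied to arguments of depth ≤ k−1, so N_k = 2 + N_{k-1}^2 + N_{k-1}^2.
  N_0 = 2
  N_1 = 2 + 2^2 + 2^2 = 10
  Explicitly: d, a, plus(d, d), plus(d, a), plus(a, d), plus(a, a), cons(d, d), cons(d, a), cons(a, d), cons(a, a).
So there are 10 ground terms available for substitution.
The clause has 1 distinct variable (x), which appears in the body. In the free term algebra distinct substitutions yield syntactically distinct ground instances.
Number of ground instances = 10.

10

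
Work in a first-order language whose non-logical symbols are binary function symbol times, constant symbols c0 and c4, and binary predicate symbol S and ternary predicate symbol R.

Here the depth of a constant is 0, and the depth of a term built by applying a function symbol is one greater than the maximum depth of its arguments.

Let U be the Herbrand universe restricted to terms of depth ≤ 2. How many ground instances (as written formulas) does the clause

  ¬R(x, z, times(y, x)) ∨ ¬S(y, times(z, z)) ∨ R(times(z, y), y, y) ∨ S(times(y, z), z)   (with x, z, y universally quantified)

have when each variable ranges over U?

54872

Ground terms of depth ≤ 2:
  Let N_k count ground terms of depth at most k. Each non-constant term of depth ≤ k is some function symbol applied to depth-≤(k−1) arguments, giving N_k = 2 + N_{k-1}^2.
  N_0 = 2
  N_1 = 2 + 2^2 = 6
  N_2 = 2 + 6^2 = 38
So there are 38 ground terms available for substitution.
Each of x, z, y ranges independently over the available ground terms, and distinct assignments produce distinct instances.
Number of ground instances = 38^3 = 54872.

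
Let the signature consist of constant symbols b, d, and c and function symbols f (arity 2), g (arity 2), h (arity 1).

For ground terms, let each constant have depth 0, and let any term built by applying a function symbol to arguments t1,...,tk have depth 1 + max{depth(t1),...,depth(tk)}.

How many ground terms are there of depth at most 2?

1179

If N_k denotes the number of depth-≤k ground terms, the 3 constants give N_0 = 3, and each function symbol of arity r contributes N_{k-1}^r new terms at level k: N_k = 3 + N_{k-1}^2 + N_{k-1}^2 + N_{k-1}.
N_0 = 3
N_1 = 3 + 3^2 + 3^2 + 3 = 24
N_2 = 3 + 24^2 + 24^2 + 24 = 1179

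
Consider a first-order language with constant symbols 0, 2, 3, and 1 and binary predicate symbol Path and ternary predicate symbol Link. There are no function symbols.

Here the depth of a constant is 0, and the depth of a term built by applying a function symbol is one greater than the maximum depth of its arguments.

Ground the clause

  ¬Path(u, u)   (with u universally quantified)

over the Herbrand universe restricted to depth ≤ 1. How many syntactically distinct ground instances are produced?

Ground terms of depth ≤ 1:
  With no function symbols every ground term is a constant, so there are exactly 4 ground terms at every depth bound.
  N_0 = 4
  N_1 = 4
  Explicitly: 0, 2, 3, 1.
So there are 4 ground terms available for substitution.
The clause has 1 distinct variable (u), which appears in the body. In the free term algebra distinct substitutions yield syntactically distinct ground instances.
Number of ground instances = 4.

4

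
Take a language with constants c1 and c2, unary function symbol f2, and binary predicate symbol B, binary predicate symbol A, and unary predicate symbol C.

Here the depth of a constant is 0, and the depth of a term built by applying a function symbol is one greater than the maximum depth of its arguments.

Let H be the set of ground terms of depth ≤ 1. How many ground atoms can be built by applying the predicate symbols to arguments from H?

36

First count ground terms of depth ≤ 1.
Let N_k = |{terms of depth ≤ k}|. Then N_0 = 2 and N_k = 2 + N_{k-1} for k ≥ 1 (one summand per function symbol, arity giving the exponent).
N_0 = 2
N_1 = 2 + 2 = 4
Explicitly: c1, c2, f2(c1), f2(c2).
So |H| = 4.
Ground atoms are formed by filling each argument slot of a predicate with a term from H, so an r-ary predicate gives |H|^r atoms:
  B: 4^2 = 16;  A: 4^2 = 16;  C: 4
Total ground atoms: 16 + 16 + 4 = 36.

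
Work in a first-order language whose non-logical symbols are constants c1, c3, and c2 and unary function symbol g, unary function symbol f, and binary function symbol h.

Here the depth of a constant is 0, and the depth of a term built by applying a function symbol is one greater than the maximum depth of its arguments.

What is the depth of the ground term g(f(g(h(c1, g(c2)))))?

5

depth(g(c2)) = 1 + depth(c2) = 1 + 0 = 1
depth(h(c1, g(c2))) = 1 + max(0, 1) = 2
depth(g(h(c1, g(c2)))) = 1 + depth(h(c1, g(c2))) = 1 + 2 = 3
depth(f(g(h(c1, g(c2))))) = 1 + depth(g(h(c1, g(c2)))) = 1 + 3 = 4
depth(g(f(g(h(c1, g(c2)))))) = 1 + depth(f(g(h(c1, g(c2))))) = 1 + 4 = 5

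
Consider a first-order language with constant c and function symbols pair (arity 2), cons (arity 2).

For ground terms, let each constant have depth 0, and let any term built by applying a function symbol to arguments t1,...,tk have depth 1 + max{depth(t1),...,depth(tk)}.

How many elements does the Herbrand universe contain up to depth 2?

Count level by level. With function symbols pair/2, cons/2, the terms of depth ≤ k are the 1 constant together with each function applied to depth-≤(k−1) tuples, so N_k = 1 + N_{k-1}^2 + N_{k-1}^2.
N_0 = 1
N_1 = 1 + 1^2 + 1^2 = 3
N_2 = 1 + 3^2 + 3^2 = 19

19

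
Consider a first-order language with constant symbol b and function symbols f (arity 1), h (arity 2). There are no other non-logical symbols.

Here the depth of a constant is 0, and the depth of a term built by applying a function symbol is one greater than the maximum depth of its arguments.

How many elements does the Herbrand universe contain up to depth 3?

If N_k denotes the number of depth-≤k ground terms, the 1 constant gives N_0 = 1, and each function symbol of arity r contributes N_{k-1}^r new terms at level k: N_k = 1 + N_{k-1} + N_{k-1}^2.
N_0 = 1
N_1 = 1 + 1 + 1^2 = 3
N_2 = 1 + 3 + 3^2 = 13
N_3 = 1 + 13 + 13^2 = 183

183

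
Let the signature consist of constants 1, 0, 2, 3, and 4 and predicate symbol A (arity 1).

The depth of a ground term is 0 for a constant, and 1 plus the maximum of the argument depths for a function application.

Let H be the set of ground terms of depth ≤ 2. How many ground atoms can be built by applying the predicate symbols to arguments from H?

First count ground terms of depth ≤ 2.
With no function symbols every ground term is a constant, so there are exactly 5 ground terms at every depth bound.
N_0 = 5
N_1 = 5
N_2 = 5
Explicitly: 1, 0, 2, 3, 4.
So |H| = 5.
Each predicate of arity r yields |H|^r ground atoms (one per choice of an r-tuple from H):
  A: 5
Total ground atoms: 5.

5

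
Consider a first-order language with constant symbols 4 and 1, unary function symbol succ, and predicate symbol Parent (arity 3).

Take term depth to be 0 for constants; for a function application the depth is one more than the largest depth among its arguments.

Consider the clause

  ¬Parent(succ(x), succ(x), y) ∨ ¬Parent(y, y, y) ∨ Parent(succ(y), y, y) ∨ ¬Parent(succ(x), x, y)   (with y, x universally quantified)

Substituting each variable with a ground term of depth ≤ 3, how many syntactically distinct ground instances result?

Ground terms of depth ≤ 3:
  Let N_k = |{terms of depth ≤ k}|. Then N_0 = 2 and N_k = 2 + N_{k-1} for k ≥ 1 (one summand per function symbol, arity giving the exponent).
  N_0 = 2
  N_1 = 2 + 2 = 4
  N_2 = 2 + 4 = 6
  N_3 = 2 + 6 = 8
So there are 8 ground terms available for substitution.
Each of y, x ranges independently over the available ground terms, and distinct assignments produce distinct instances.
Number of ground instances = 8^2 = 64.

64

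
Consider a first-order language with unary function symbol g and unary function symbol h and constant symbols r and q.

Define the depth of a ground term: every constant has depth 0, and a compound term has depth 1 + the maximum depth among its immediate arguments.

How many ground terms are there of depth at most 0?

2

If N_k denotes the number of depth-≤k ground terms, the 2 constants give N_0 = 2, and each function symbol of arity r contributes N_{k-1}^r new terms at level k: N_k = 2 + N_{k-1} + N_{k-1}.
N_0 = 2
Explicitly: r, q.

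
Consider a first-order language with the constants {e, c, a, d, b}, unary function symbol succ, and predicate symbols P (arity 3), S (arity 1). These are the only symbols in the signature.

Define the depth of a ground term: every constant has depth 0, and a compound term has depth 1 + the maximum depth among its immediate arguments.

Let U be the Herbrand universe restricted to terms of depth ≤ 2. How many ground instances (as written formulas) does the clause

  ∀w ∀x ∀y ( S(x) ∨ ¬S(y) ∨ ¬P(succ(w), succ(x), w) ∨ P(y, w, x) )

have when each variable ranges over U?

3375

Ground terms of depth ≤ 2:
  Write N_k for the number of ground terms of depth ≤ k. A term of depth ≤ k is either a constant or a function symbol applied to arguments of depth ≤ k−1, so N_k = 5 + N_{k-1}.
  N_0 = 5
  N_1 = 5 + 5 = 10
  N_2 = 5 + 10 = 15
So there are 15 ground terms available for substitution.
There are 3 variables to instantiate (w, x, y), each occurring in at least one literal, so different choices give different ground instances.
Number of ground instances = 15^3 = 3375.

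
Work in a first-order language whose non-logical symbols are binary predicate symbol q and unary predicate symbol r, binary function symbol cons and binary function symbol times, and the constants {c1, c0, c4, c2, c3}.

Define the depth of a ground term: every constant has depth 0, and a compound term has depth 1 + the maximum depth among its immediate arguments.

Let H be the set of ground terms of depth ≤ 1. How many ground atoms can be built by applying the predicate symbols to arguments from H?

First count ground terms of depth ≤ 1.
Let N_k = |{terms of depth ≤ k}|. Then N_0 = 5 and N_k = 5 + N_{k-1}^2 + N_{k-1}^2 for k ≥ 1 (one summand per function symbol, arity giving the exponent).
N_0 = 5
N_1 = 5 + 5^2 + 5^2 = 55
So |H| = 55.
For each predicate symbol, the number of ground atoms is |H| raised to its arity; summing:
  q: 55^2 = 3025;  r: 55
Total ground atoms: 3025 + 55 = 3080.

3080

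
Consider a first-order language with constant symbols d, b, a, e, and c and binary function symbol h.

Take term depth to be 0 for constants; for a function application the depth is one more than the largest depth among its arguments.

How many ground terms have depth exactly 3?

Let N_k count ground terms of depth at most k. Each non-constant term of depth ≤ k is some function symbol applied to depth-≤(k−1) arguments, giving N_k = 5 + N_{k-1}^2.
N_0 = 5
N_1 = 5 + 5^2 = 30
N_2 = 5 + 30^2 = 905
N_3 = 5 + 905^2 = 819030
Terms of depth exactly 3: N_3 − N_2 = 819030 − 905 = 818125.

818125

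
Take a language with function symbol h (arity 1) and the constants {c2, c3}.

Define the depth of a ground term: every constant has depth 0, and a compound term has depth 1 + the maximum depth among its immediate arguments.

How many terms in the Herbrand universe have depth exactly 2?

2

If N_k denotes the number of depth-≤k ground terms, the 2 constants give N_0 = 2, and each function symbol of arity r contributes N_{k-1}^r new terms at level k: N_k = 2 + N_{k-1}.
N_0 = 2
N_1 = 2 + 2 = 4
N_2 = 2 + 4 = 6
Terms of depth exactly 2: N_2 − N_1 = 6 − 4 = 2.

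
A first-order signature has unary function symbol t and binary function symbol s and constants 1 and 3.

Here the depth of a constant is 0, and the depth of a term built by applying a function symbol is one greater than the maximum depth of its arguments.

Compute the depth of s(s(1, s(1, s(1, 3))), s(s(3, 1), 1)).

4

depth(s(1, 3)) = 1 + max(0, 0) = 1
depth(s(1, s(1, 3))) = 1 + max(0, 1) = 2
depth(s(1, s(1, s(1, 3)))) = 1 + max(0, 2) = 3
depth(s(3, 1)) = 1 + max(0, 0) = 1
depth(s(s(3, 1), 1)) = 1 + max(1, 0) = 2
depth(s(s(1, s(1, s(1, 3))), s(s(3, 1), 1))) = 1 + max(3, 2) = 4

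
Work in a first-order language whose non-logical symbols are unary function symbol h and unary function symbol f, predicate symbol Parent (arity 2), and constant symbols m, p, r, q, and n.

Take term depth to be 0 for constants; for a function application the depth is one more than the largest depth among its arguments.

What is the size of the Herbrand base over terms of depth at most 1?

225

First count ground terms of depth ≤ 1.
If N_k denotes the number of depth-≤k ground terms, the 5 constants give N_0 = 5, and each function symbol of arity r contributes N_{k-1}^r new terms at level k: N_k = 5 + N_{k-1} + N_{k-1}.
N_0 = 5
N_1 = 5 + 5 + 5 = 15
So |H| = 15.
Each predicate of arity r yields |H|^r ground atoms (one per choice of an r-tuple from H):
  Parent: 15^2 = 225
Total ground atoms: 225.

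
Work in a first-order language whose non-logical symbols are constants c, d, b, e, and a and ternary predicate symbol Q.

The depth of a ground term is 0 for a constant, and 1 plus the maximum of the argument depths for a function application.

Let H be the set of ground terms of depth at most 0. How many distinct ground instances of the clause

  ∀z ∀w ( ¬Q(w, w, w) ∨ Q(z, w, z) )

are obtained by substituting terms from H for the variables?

Ground terms of depth ≤ 0:
  With no function symbols every ground term is a constant, so there are exactly 5 ground terms at every depth bound.
  N_0 = 5
  Explicitly: c, d, b, e, a.
So there are 5 ground terms available for substitution.
The clause has 2 distinct variables (z, w), each appearing in the body. In the free term algebra distinct substitutions yield syntactically distinct ground instances.
Number of ground instances = 5^2 = 25.

25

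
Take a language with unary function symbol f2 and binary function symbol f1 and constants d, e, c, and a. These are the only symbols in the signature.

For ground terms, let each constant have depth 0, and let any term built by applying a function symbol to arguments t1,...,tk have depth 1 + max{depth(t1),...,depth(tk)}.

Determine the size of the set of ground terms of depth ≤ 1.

Write N_k for the number of ground terms of depth ≤ k. A term of depth ≤ k is either a constant or a function symbol applied to arguments of depth ≤ k−1, so N_k = 4 + N_{k-1} + N_{k-1}^2.
N_0 = 4
N_1 = 4 + 4 + 4^2 = 24

24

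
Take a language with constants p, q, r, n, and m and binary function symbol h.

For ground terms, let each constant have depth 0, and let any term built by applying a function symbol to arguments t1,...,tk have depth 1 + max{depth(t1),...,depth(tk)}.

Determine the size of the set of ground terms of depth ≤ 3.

819030

Let N_k = |{terms of depth ≤ k}|. Then N_0 = 5 and N_k = 5 + N_{k-1}^2 for k ≥ 1 (one summand per function symbol, arity giving the exponent).
N_0 = 5
N_1 = 5 + 5^2 = 30
N_2 = 5 + 30^2 = 905
N_3 = 5 + 905^2 = 819030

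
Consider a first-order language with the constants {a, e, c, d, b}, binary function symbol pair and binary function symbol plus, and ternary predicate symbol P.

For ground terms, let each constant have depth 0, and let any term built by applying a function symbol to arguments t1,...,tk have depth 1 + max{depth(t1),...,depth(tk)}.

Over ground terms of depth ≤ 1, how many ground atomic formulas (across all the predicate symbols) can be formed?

First count ground terms of depth ≤ 1.
Write N_k for the number of ground terms of depth ≤ k. A term of depth ≤ k is either a constant or a function symbol applied to arguments of depth ≤ k−1, so N_k = 5 + N_{k-1}^2 + N_{k-1}^2.
N_0 = 5
N_1 = 5 + 5^2 + 5^2 = 55
So |H| = 55.
For each predicate symbol, the number of ground atoms is |H| raised to its arity; summing:
  P: 55^3 = 166375
Total ground atoms: 166375.

166375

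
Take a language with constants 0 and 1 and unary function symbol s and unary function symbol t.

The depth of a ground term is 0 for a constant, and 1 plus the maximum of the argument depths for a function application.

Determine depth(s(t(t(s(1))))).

depth(s(1)) = 1 + depth(1) = 1 + 0 = 1
depth(t(s(1))) = 1 + depth(s(1)) = 1 + 1 = 2
depth(t(t(s(1)))) = 1 + depth(t(s(1))) = 1 + 2 = 3
depth(s(t(t(s(1))))) = 1 + depth(t(t(s(1)))) = 1 + 3 = 4

4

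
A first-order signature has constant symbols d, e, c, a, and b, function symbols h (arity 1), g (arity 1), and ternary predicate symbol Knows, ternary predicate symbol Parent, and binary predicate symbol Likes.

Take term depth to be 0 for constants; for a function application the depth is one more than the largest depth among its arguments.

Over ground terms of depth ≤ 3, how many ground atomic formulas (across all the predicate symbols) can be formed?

First count ground terms of depth ≤ 3.
Write N_k for the number of ground terms of depth ≤ k. A term of depth ≤ k is either a constant or a function symbol applied to arguments of depth ≤ k−1, so N_k = 5 + N_{k-1} + N_{k-1}.
N_0 = 5
N_1 = 5 + 5 + 5 = 15
N_2 = 5 + 15 + 15 = 35
N_3 = 5 + 35 + 35 = 75
So |H| = 75.
Each predicate of arity r yields |H|^r ground atoms (one per choice of an r-tuple from H):
  Knows: 75^3 = 421875;  Parent: 75^3 = 421875;  Likes: 75^2 = 5625
Total ground atoms: 421875 + 421875 + 5625 = 849375.

849375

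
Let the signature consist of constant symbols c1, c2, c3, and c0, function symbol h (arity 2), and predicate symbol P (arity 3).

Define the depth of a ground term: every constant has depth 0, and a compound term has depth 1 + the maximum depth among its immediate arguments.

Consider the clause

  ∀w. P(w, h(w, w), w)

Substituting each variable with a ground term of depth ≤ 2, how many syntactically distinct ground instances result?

Ground terms of depth ≤ 2:
  Write N_k for the number of ground terms of depth ≤ k. A term of depth ≤ k is either a constant or a function symbol applied to arguments of depth ≤ k−1, so N_k = 4 + N_{k-1}^2.
  N_0 = 4
  N_1 = 4 + 4^2 = 20
  N_2 = 4 + 20^2 = 404
So there are 404 ground terms available for substitution.
There is 1 variable to instantiate (w),  occurring in at least one literal, so different choices give different ground instances.
Number of ground instances = 404.

404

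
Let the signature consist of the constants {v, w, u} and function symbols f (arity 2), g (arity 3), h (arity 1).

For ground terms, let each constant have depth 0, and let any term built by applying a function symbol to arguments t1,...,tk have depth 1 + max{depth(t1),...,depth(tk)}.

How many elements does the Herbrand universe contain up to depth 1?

Let N_k = |{terms of depth ≤ k}|. Then N_0 = 3 and N_k = 3 + N_{k-1}^2 + N_{k-1}^3 + N_{k-1} for k ≥ 1 (one summand per function symbol, arity giving the exponent).
N_0 = 3
N_1 = 3 + 3^2 + 3^3 + 3 = 42

42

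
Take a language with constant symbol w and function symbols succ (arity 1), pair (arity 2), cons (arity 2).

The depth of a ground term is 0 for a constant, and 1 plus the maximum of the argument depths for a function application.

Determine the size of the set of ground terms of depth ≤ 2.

If N_k denotes the number of depth-≤k ground terms, the 1 constant gives N_0 = 1, and each function symbol of arity r contributes N_{k-1}^r new terms at level k: N_k = 1 + N_{k-1} + N_{k-1}^2 + N_{k-1}^2.
N_0 = 1
N_1 = 1 + 1 + 1^2 + 1^2 = 4
N_2 = 1 + 4 + 4^2 + 4^2 = 37

37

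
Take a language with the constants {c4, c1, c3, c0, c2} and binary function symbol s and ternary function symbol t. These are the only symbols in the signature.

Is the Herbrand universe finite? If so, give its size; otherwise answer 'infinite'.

infinite

The signature has at least one function symbol (s, arity 2) and at least one constant (c4).
Iterating s gives infinitely many distinct ground terms: c4, s(c4, c4), s(s(c4, c4), s(c4, c4)), ...
So the Herbrand universe is infinite.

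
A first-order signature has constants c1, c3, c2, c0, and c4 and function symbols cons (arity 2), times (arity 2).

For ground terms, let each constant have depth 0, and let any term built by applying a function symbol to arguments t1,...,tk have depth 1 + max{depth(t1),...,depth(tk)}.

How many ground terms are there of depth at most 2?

Let N_k count ground terms of depth at most k. Each non-constant term of depth ≤ k is some function symbol applied to depth-≤(k−1) arguments, giving N_k = 5 + N_{k-1}^2 + N_{k-1}^2.
N_0 = 5
N_1 = 5 + 5^2 + 5^2 = 55
N_2 = 5 + 55^2 + 55^2 = 6055

6055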